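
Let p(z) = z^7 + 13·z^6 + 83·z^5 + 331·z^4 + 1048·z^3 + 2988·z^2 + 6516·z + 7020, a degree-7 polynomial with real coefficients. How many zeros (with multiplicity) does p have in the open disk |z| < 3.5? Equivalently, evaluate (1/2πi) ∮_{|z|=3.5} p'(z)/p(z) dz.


The zeros of p are: (1 + 3i), (1 - 3i), -3, (-3 + 3i), (-3 - 3i), (-3 + 2i), (-3 - 2i).
Their magnitudes are: 3.162, 3.162, 3, 4.243, 4.243, 3.606, 3.606.
Zeros with |z| < R = 3.5: (1 + 3i), (1 - 3i), -3.
Count = 3.
By the argument principle, (1/2πi) ∮_{|z|=R} p'(z)/p(z) dz equals exactly this count.

Number of zeros inside |z| < 3.5: 3.


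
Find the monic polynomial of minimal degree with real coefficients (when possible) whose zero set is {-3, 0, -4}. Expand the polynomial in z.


The polynomial is p(z) = ∏_{α ∈ S} (z − α), where S = {-3, 0, -4}.
Expanding the product yields: p(z) = z^3 + 7·z^2 + 12·z.
The resulting polynomial has degree 3 and real coefficients as required.

p(z) = z^3 + 7·z^2 + 12·z.


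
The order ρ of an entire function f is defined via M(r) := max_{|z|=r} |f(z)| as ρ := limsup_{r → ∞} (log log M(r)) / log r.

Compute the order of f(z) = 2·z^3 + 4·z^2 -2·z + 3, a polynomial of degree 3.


|f(z)| ≤ Σ|c_k|·r^k = O(r^3) as r → ∞. Polynomial growth is O(e^{r^ε}) for every ε > 0 (since r^3/e^{r^ε} → 0), so ρ ≤ ε for all ε > 0, i.e. ρ = 0. Every nonconstant polynomial has order 0.
Therefore ρ = 0.

Order ρ = 0.


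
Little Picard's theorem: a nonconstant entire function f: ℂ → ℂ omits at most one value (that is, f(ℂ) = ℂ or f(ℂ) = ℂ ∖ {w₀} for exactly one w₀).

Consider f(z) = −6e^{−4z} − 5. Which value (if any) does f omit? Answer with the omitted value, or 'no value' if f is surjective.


Little Picard bounds the complement of f(ℂ) to at most one point.
e^{−4z} is never zero on ℂ, so -6·e^{−4z} takes every value in ℂ ∖ {0}. Adding -5 shifts the range to ℂ ∖ {-5}. Thus f omits exactly the value -5.

Omitted value: -5.


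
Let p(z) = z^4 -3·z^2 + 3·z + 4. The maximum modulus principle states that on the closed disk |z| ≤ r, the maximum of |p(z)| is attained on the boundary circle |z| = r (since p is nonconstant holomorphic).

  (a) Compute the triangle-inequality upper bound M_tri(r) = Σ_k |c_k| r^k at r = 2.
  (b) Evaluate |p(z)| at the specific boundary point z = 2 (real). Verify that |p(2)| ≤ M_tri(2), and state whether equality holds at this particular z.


Coefficients: c_0 = 4, c_1 = 3, c_2 = -3, c_3 = 0, c_4 = 1. Radius r = 2.
Part (a). Triangle bound: M_tri(r) = Σ_k |c_k| r^k
  = |4|·2^0 + |3|·2^1 + |-3|·2^2 + |0|·2^3 + |1|·2^4
  = 4 + 6 + 12 + 0 + 16 = 38.
This bounds M(r) := max_{|z|=r} |p(z)| from above; equality holds iff all terms c_k z^k can be made to align in phase at a single z on |z|=r.
Part (b). At z = 2 (real, on the circle |z| = r):
  p(2) = (4)·2^0 + (3)·2^1 + (-3)·2^2 + (0)·2^3 + (1)·2^4 = 14.
  |p(2)| = 14.
Check: |p(2)| = 14 ≤ 38 = M_tri(2). ✓ Equality does not hold at z = 2 (the coefficients have mixed signs, so the terms do not all align in phase there).

M_tri(2) = 38; |p(2)| = 14; equality at z=2: no.


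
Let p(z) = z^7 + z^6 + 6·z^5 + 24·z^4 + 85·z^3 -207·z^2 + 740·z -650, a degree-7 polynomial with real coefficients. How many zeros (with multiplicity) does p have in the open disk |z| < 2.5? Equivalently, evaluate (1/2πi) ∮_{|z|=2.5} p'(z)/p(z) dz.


The zeros of p are: (-3 + 2i), (-3 - 2i), 1, (1 + 3i), (1 - 3i), (1 + 2i), (1 - 2i).
Their magnitudes are: 3.606, 3.606, 1, 3.162, 3.162, 2.236, 2.236.
Zeros with |z| < R = 2.5: 1, (1 + 2i), (1 - 2i).
Count = 3.
By the argument principle, (1/2πi) ∮_{|z|=R} p'(z)/p(z) dz equals exactly this count.

Number of zeros inside |z| < 2.5: 3.


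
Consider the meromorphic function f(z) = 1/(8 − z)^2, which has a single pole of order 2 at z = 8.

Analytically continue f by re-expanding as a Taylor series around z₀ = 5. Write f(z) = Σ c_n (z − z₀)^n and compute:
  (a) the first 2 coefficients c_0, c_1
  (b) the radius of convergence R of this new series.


Let w = z − z₀, so z = z₀ + w.
Then 8 − z = 8 − (z₀ + w) = (8 − z₀) − w = 3 − w.
f(z) = 1/(3 − w)^2 = (1/(3)^2) · (1 − w/(3))^{−2}.
By the binomial series (1−u)^{−2} = Σ_{n≥0} C(n+1, 1) u^n for |u|<1, with u = w/(3):
  c_n = C(n+1, 1) / (3)^(n+2).
  c_0 = 1/(3)^2 = 1/9.
  c_1 = 2/(3)^3 = 2/27.
The series is valid for |w/d| < 1, i.e. |z − z₀| < |d|.
Radius of convergence: R = |8 − z₀| = |3| = 3 (distance from z₀ to the singularity z = 8).

c_0 = 1/9, c_1 = 2/27; R = 3.


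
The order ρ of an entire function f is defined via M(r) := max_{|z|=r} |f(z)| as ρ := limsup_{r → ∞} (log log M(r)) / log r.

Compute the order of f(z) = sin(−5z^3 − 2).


Write sin(w) = (e^{iw} ± e^{−iw})/(2 or 2i), so |sin(w)| ≤ e^{|w|}. With w = −5z^3 − 2, |w| ≤ 5r^3 + 2 on |z|=r, giving M(r) ≤ e^{5r^3 + 2} and ρ ≤ 3. For the lower bound, choose z on |z|=r with -5z^3 purely imaginary of modulus 5r^3; then |sin(−5z^3 − 2)| grows like e^{5r^3}/2, so ρ ≥ 3. Hence ρ = 3.
Therefore ρ = 3.

Order ρ = 3.


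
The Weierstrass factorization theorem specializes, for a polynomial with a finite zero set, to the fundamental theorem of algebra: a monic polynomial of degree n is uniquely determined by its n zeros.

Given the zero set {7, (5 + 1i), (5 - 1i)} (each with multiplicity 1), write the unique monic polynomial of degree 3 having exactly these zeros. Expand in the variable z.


The polynomial is p(z) = ∏_{α ∈ S} (z − α), where S = {7, (5 + 1i), (5 - 1i)}.
Expanding the product yields: p(z) = z^3 -17·z^2 + 96·z -182.
Note conjugate pairs combine to real quadratics: (z − (5+1i))(z − (5−1i)) = z² − 10z + 26.
The resulting polynomial has degree 3 and real coefficients as required.

p(z) = z^3 -17·z^2 + 96·z -182.


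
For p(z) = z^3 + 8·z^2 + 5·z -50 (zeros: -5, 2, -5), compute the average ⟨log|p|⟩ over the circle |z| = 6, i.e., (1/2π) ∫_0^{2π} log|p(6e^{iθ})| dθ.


Zeros: -5, -5, 2; r = 6.
Inside |z| < r: -5, -5, 2. Outside (|z| ≥ r): ∅.
p(0) = -50, so log|p(0)| = log(50) = 3.9120.
Apply Jensen: I(r) = log|p(0)| + Σ_k log(r/|z_k|), summed over zeros inside |z| < r.
  log(r/|z_k|) for z_k = -5: log(6/5) = 0.1823
  log(r/|z_k|) for z_k = 2: log(6/2) = 1.0986
  log(r/|z_k|) for z_k = -5: log(6/5) = 0.1823
Sum over inside zeros: 1.4633.
I(r) = log|p(0)| + (inside sum) = 3.9120 + 1.4633 = 5.3753.
Closed form (all zeros inside, monic): I(r) = n·log(r) = 3·log(6) = 5.3753. ✓

I(r) ≈ 5.3753.


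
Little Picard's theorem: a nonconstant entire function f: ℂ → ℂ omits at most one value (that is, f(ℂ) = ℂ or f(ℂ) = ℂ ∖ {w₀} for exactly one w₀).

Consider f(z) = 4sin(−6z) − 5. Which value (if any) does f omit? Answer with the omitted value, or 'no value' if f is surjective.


Little Picard bounds the complement of f(ℂ) to at most one point.
sin is entire and surjective onto ℂ: for every w ∈ ℂ, sin(ζ) = w has a solution ζ ∈ ℂ (e.g., via the complex inverse arcsin). With ζ = −6z this gives z = ζ/(-6). Then 4·sin(−6z) takes every value in 4·ℂ = ℂ, and adding -5 is a bijection of ℂ. So f is surjective and omits no value. (Note: only on the real line is sin bounded by [−1, 1].)

Omitted value: no value.


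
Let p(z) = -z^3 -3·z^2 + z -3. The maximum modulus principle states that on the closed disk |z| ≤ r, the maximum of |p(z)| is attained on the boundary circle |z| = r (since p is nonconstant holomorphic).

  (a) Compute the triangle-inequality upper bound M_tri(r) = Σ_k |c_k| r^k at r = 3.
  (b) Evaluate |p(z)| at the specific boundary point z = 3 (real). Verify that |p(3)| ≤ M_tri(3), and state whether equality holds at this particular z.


Coefficients: c_0 = -3, c_1 = 1, c_2 = -3, c_3 = -1. Radius r = 3.
Part (a). Triangle bound: M_tri(r) = Σ_k |c_k| r^k
  = |-3|·3^0 + |1|·3^1 + |-3|·3^2 + |-1|·3^3
  = 3 + 3 + 27 + 27 = 60.
This bounds M(r) := max_{|z|=r} |p(z)| from above; equality holds iff all terms c_k z^k can be made to align in phase at a single z on |z|=r.
Part (b). At z = 3 (real, on the circle |z| = r):
  p(3) = (-3)·3^0 + (1)·3^1 + (-3)·3^2 + (-1)·3^3 = -54.
  |p(3)| = 54.
Check: |p(3)| = 54 ≤ 60 = M_tri(3). ✓ Equality does not hold at z = 3 (the coefficients have mixed signs, so the terms do not all align in phase there).

M_tri(3) = 60; |p(3)| = 54; equality at z=3: no.


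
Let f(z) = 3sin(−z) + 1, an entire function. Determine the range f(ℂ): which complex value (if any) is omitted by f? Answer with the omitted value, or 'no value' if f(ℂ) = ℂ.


Little Picard bounds the complement of f(ℂ) to at most one point.
sin is entire and surjective onto ℂ: for every w ∈ ℂ, sin(ζ) = w has a solution ζ ∈ ℂ (e.g., via the complex inverse arcsin). With ζ = −z this gives z = ζ/(-1). Then 3·sin(−z) takes every value in 3·ℂ = ℂ, and adding 1 is a bijection of ℂ. So f is surjective and omits no value. (Note: only on the real line is sin bounded by [−1, 1].)

Omitted value: no value.


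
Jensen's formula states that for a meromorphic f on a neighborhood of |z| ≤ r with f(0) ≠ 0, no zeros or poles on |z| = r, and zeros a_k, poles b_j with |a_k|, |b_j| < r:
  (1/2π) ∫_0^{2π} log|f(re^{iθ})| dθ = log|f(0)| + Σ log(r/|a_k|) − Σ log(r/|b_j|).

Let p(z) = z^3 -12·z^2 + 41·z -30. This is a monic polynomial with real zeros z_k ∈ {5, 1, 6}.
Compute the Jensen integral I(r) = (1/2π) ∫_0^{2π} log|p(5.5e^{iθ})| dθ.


Zeros: 1, 5, 6; r = 5.5.
Inside |z| < r: 1, 5. Outside (|z| ≥ r): 6.
p(0) = -30, so log|p(0)| = log(30) = 3.4012.
Apply Jensen: I(r) = log|p(0)| + Σ_k log(r/|z_k|), summed over zeros inside |z| < r.
  log(r/|z_k|) for z_k = 5: log(5.5/5) = 0.0953
  log(r/|z_k|) for z_k = 1: log(5.5/1) = 1.7047
  Outside zeros (6) contribute nothing to the Jensen sum.
Sum over inside zeros: 1.8001.
I(r) = log|p(0)| + (inside sum) = 3.4012 + 1.8001 = 5.2013.
Note: since some zeros are outside |z| ≤ r, the simplified n·log(r) form does NOT apply — only the inside zeros contribute.

I(r) ≈ 5.2013.


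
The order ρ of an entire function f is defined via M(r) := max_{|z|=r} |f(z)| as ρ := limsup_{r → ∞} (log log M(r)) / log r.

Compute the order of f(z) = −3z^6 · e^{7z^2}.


M(r) = max_{|z|=r} |-3|·|z|^6·|e^{7z^2}| = 3·r^6 · e^{7r^2} (the factors attain their maxima compatibly on |z|=r). Then log M(r) = log 3 + 6·log r + 7r^2, dominated by the last term, so log log M(r) ~ 2·log r. The polynomial factor -3z^6 contributes only a log r term and does not affect the order. ρ = 2.
Therefore ρ = 2.

Order ρ = 2.


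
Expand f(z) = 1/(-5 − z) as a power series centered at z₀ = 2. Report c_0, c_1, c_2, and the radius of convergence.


Let w = z − z₀, so z = z₀ + w.
Then -5 − z = -5 − (z₀ + w) = (-5 − z₀) − w = -7 − w.
f(z) = 1/(-7 − w) = (1/(-7)) · 1/(1 − w/(-7)) = Σ_{n≥0} w^n / (-7)^(n+1).
So c_n = 1/(-7)^(n+1):
  c_0 = 1/(-7)^1 = -1/7.
  c_1 = 1/(-7)^2 = 1/49.
  c_2 = 1/(-7)^3 = -1/343.
The series is valid for |w/d| < 1, i.e. |z − z₀| < |d|.
Radius of convergence: R = |-5 − z₀| = |-7| = 7 (distance from z₀ to the singularity z = -5).

c_0 = -1/7, c_1 = 1/49, c_2 = -1/343; R = 7.


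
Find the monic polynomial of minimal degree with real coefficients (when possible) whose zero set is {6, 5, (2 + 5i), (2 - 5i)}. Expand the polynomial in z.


The polynomial is p(z) = ∏_{α ∈ S} (z − α), where S = {6, 5, (2 + 5i), (2 - 5i)}.
Expanding the product yields: p(z) = z^4 -15·z^3 + 103·z^2 -439·z + 870.
Note conjugate pairs combine to real quadratics: (z − (2+5i))(z − (2−5i)) = z² − 4z + 29.
The resulting polynomial has degree 4 and real coefficients as required.

p(z) = z^4 -15·z^3 + 103·z^2 -439·z + 870.


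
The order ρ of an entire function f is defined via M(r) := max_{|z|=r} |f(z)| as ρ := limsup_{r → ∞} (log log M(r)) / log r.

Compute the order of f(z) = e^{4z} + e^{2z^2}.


Each summand is entire of order 1 and 2 respectively (as in the single-exponential case). The order of a sum is at most the max of the orders, so ρ ≤ 2. For the lower bound: on |z|=r choose arg z so that 2z^2 is real positive; then |e^{2z^2}| = e^{2r^2} while |e^{4z}| ≤ e^{4r^1} = o(e^{2r^2}). So |f| ≥ e^{2r^2}(1 − o(1)) and ρ ≥ 2. Hence ρ = max(1, 2) = 2.
Therefore ρ = 2.

Order ρ = 2.


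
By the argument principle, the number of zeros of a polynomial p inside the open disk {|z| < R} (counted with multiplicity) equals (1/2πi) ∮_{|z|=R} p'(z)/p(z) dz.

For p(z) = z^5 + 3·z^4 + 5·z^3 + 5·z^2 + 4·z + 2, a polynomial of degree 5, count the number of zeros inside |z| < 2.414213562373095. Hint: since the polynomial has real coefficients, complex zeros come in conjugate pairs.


The zeros of p are: -1, (-1 + 1i), (-1 - 1i), (0 + 1i), (0 - 1i).
Their magnitudes are: 1, 1.414, 1.414, 1, 1.
Zeros with |z| < R = 2.414213562373095: -1, (-1 + 1i), (-1 - 1i), (0 + 1i), (0 - 1i).
Count = 5.
By the argument principle, (1/2πi) ∮_{|z|=R} p'(z)/p(z) dz equals exactly this count.

Number of zeros inside |z| < 2.414213562373095: 5.


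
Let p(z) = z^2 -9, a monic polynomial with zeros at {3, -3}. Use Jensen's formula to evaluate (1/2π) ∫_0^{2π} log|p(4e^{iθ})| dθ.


Zeros: -3, 3; r = 4.
Inside |z| < r: -3, 3. Outside (|z| ≥ r): ∅.
p(0) = -9, so log|p(0)| = log(9) = 2.1972.
Apply Jensen: I(r) = log|p(0)| + Σ_k log(r/|z_k|), summed over zeros inside |z| < r.
  log(r/|z_k|) for z_k = 3: log(4/3) = 0.2877
  log(r/|z_k|) for z_k = -3: log(4/3) = 0.2877
Sum over inside zeros: 0.5754.
I(r) = log|p(0)| + (inside sum) = 2.1972 + 0.5754 = 2.7726.
Closed form (all zeros inside, monic): I(r) = n·log(r) = 2·log(4) = 2.7726. ✓

I(r) ≈ 2.7726.


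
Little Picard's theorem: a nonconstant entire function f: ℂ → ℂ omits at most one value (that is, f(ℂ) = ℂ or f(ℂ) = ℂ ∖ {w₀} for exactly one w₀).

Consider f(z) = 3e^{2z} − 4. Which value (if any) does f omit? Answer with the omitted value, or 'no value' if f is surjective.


Little Picard bounds the complement of f(ℂ) to at most one point.
e^{2z} is never zero on ℂ, so 3·e^{2z} takes every value in ℂ ∖ {0}. Adding -4 shifts the range to ℂ ∖ {-4}. Thus f omits exactly the value -4.

Omitted value: -4.


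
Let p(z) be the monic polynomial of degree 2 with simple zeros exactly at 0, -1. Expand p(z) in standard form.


The polynomial is p(z) = ∏_{α ∈ S} (z − α), where S = {0, -1}.
Expanding the product yields: p(z) = z^2 + z.
The resulting polynomial has degree 2 and real coefficients as required.

p(z) = z^2 + z.


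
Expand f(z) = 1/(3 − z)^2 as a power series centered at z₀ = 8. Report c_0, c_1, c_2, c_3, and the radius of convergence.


Let w = z − z₀, so z = z₀ + w.
Then 3 − z = 3 − (z₀ + w) = (3 − z₀) − w = -5 − w.
f(z) = 1/(-5 − w)^2 = (1/(-5)^2) · (1 − w/(-5))^{−2}.
By the binomial series (1−u)^{−2} = Σ_{n≥0} C(n+1, 1) u^n for |u|<1, with u = w/(-5):
  c_n = C(n+1, 1) / (-5)^(n+2).
  c_0 = 1/(-5)^2 = 1/25.
  c_1 = 2/(-5)^3 = -2/125.
  c_2 = 3/(-5)^4 = 3/625.
  c_3 = 4/(-5)^5 = -4/3125.
The series is valid for |w/d| < 1, i.e. |z − z₀| < |d|.
Radius of convergence: R = |3 − z₀| = |-5| = 5 (distance from z₀ to the singularity z = 3).

c_0 = 1/25, c_1 = -2/125, c_2 = 3/625, c_3 = -4/3125; R = 5.


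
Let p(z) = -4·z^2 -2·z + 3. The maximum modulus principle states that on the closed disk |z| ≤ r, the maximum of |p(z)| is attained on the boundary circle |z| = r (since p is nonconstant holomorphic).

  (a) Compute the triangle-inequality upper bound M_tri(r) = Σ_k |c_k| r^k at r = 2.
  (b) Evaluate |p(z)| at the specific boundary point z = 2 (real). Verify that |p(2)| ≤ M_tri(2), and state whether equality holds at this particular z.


Coefficients: c_0 = 3, c_1 = -2, c_2 = -4. Radius r = 2.
Part (a). Triangle bound: M_tri(r) = Σ_k |c_k| r^k
  = |3|·2^0 + |-2|·2^1 + |-4|·2^2
  = 3 + 4 + 16 = 23.
This bounds M(r) := max_{|z|=r} |p(z)| from above; equality holds iff all terms c_k z^k can be made to align in phase at a single z on |z|=r.
Part (b). At z = 2 (real, on the circle |z| = r):
  p(2) = (3)·2^0 + (-2)·2^1 + (-4)·2^2 = -17.
  |p(2)| = 17.
Check: |p(2)| = 17 ≤ 23 = M_tri(2). ✓ Equality does not hold at z = 2 (the coefficients have mixed signs, so the terms do not all align in phase there).

M_tri(2) = 23; |p(2)| = 17; equality at z=2: no.


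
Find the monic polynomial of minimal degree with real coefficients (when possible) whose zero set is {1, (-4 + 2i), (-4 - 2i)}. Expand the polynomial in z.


The polynomial is p(z) = ∏_{α ∈ S} (z − α), where S = {1, (-4 + 2i), (-4 - 2i)}.
Expanding the product yields: p(z) = z^3 + 7·z^2 + 12·z -20.
Note conjugate pairs combine to real quadratics: (z − (-4+2i))(z − (-4−2i)) = z² + 8z + 20.
The resulting polynomial has degree 3 and real coefficients as required.

p(z) = z^3 + 7·z^2 + 12·z -20.


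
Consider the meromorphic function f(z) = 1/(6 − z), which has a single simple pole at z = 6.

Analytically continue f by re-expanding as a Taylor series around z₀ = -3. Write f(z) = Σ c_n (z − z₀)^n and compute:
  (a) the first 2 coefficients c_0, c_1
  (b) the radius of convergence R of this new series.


Let w = z − z₀, so z = z₀ + w.
Then 6 − z = 6 − (z₀ + w) = (6 − z₀) − w = 9 − w.
f(z) = 1/(9 − w) = (1/(9)) · 1/(1 − w/(9)) = Σ_{n≥0} w^n / (9)^(n+1).
So c_n = 1/(9)^(n+1):
  c_0 = 1/(9)^1 = 1/9.
  c_1 = 1/(9)^2 = 1/81.
The series is valid for |w/d| < 1, i.e. |z − z₀| < |d|.
Radius of convergence: R = |6 − z₀| = |9| = 9 (distance from z₀ to the singularity z = 6).

c_0 = 1/9, c_1 = 1/81; R = 9.


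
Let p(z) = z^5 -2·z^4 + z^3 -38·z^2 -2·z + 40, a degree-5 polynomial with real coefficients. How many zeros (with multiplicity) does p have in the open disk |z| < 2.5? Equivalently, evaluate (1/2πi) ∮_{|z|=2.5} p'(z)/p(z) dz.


The zeros of p are: 1, (-1 + 3i), (-1 - 3i), 4, -1.
Their magnitudes are: 1, 3.162, 3.162, 4, 1.
Zeros with |z| < R = 2.5: 1, -1.
Count = 2.
By the argument principle, (1/2πi) ∮_{|z|=R} p'(z)/p(z) dz equals exactly this count.

Number of zeros inside |z| < 2.5: 2.


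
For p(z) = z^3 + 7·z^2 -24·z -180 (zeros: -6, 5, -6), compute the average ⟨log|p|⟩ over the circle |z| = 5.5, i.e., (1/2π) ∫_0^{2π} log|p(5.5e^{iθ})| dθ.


Zeros: -6, -6, 5; r = 5.5.
Inside |z| < r: 5. Outside (|z| ≥ r): -6, -6.
p(0) = -180, so log|p(0)| = log(180) = 5.1930.
Apply Jensen: I(r) = log|p(0)| + Σ_k log(r/|z_k|), summed over zeros inside |z| < r.
  log(r/|z_k|) for z_k = 5: log(5.5/5) = 0.0953
  Outside zeros (-6, -6) contribute nothing to the Jensen sum.
Sum over inside zeros: 0.0953.
I(r) = log|p(0)| + (inside sum) = 5.1930 + 0.0953 = 5.2883.
Note: since some zeros are outside |z| ≤ r, the simplified n·log(r) form does NOT apply — only the inside zeros contribute.

I(r) ≈ 5.2883.


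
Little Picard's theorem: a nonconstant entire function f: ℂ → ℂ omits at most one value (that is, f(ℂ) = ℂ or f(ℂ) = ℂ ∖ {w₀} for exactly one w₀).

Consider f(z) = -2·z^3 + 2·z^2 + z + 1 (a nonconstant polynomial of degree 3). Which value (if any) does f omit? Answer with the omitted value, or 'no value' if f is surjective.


Little Picard bounds the complement of f(ℂ) to at most one point.
For every w ∈ ℂ, the equation p(z) − w = 0 is a nonconstant polynomial in z and hence has at least one root by the fundamental theorem of algebra. So p is surjective onto ℂ, omitting no value.

Omitted value: no value.


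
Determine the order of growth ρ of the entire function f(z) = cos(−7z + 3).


cos(w) is a linear combination of e^{iw} and e^{−iw} (or e^w, e^{−w} in the hyperbolic case), so |cos(w)| ≤ e^{|w|}. With w = −7z + 3, |w| ≤ 7|z| + 3 = 7r + 3 on |z| = r, giving M(r) ≤ e^{7r + 3}, so ρ ≤ 1. On a suitable ray (z = it for sin/cos; z = t for sinh/cosh, t real → ∞), |cos(−7z + 3)| grows like e^{7|t|}/2, so ρ ≥ 1. Hence ρ = 1.
Therefore ρ = 1.

Order ρ = 1.


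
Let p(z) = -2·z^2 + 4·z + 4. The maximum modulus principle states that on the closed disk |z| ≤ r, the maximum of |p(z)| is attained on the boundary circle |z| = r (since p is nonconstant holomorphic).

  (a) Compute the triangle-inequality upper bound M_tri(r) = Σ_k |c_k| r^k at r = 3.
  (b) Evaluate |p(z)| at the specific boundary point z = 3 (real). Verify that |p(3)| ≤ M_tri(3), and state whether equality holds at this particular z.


Coefficients: c_0 = 4, c_1 = 4, c_2 = -2. Radius r = 3.
Part (a). Triangle bound: M_tri(r) = Σ_k |c_k| r^k
  = |4|·3^0 + |4|·3^1 + |-2|·3^2
  = 4 + 12 + 18 = 34.
This bounds M(r) := max_{|z|=r} |p(z)| from above; equality holds iff all terms c_k z^k can be made to align in phase at a single z on |z|=r.
Part (b). At z = 3 (real, on the circle |z| = r):
  p(3) = (4)·3^0 + (4)·3^1 + (-2)·3^2 = -2.
  |p(3)| = 2.
Check: |p(3)| = 2 ≤ 34 = M_tri(3). ✓ Equality does not hold at z = 3 (the coefficients have mixed signs, so the terms do not all align in phase there).

M_tri(3) = 34; |p(3)| = 2; equality at z=3: no.


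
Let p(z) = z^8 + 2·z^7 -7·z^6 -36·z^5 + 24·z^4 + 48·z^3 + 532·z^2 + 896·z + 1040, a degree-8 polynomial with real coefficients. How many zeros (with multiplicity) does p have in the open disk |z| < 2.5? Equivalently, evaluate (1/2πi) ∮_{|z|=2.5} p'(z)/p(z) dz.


The zeros of p are: (-1 + 1i), (-1 - 1i), (3 + 1i), (3 - 1i), (0 + 2i), (0 - 2i), (-3 + 2i), (-3 - 2i).
Their magnitudes are: 1.414, 1.414, 3.162, 3.162, 2, 2, 3.606, 3.606.
Zeros with |z| < R = 2.5: (-1 + 1i), (-1 - 1i), (0 + 2i), (0 - 2i).
Count = 4.
By the argument principle, (1/2πi) ∮_{|z|=R} p'(z)/p(z) dz equals exactly this count.

Number of zeros inside |z| < 2.5: 4.


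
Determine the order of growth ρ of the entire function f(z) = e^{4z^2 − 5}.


|e^{4z^2 − 5}| = e^{Re(4·z^2) + -5} ≤ e^{4|z|^2 + -5} = e^{4r^2 + -5} on |z| = r, so ρ ≤ 2. Choosing z on |z|=r so that 4·z^2 is real positive (always possible by picking arg z appropriately) gives |f(z)| = e^{4r^2 + -5}, matching the bound. The additive constant -5 does not affect log log M(r) ~ 2·log r. Hence ρ = 2.
Therefore ρ = 2.

Order ρ = 2.


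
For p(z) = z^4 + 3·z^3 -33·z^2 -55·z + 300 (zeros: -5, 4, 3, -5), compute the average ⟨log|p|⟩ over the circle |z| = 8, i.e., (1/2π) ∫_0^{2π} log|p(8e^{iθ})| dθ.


Zeros: -5, -5, 3, 4; r = 8.
Inside |z| < r: -5, -5, 3, 4. Outside (|z| ≥ r): ∅.
p(0) = 300, so log|p(0)| = log(300) = 5.7038.
Apply Jensen: I(r) = log|p(0)| + Σ_k log(r/|z_k|), summed over zeros inside |z| < r.
  log(r/|z_k|) for z_k = -5: log(8/5) = 0.4700
  log(r/|z_k|) for z_k = 4: log(8/4) = 0.6931
  log(r/|z_k|) for z_k = 3: log(8/3) = 0.9808
  log(r/|z_k|) for z_k = -5: log(8/5) = 0.4700
Sum over inside zeros: 2.6140.
I(r) = log|p(0)| + (inside sum) = 5.7038 + 2.6140 = 8.3178.
Closed form (all zeros inside, monic): I(r) = n·log(r) = 4·log(8) = 8.3178. ✓

I(r) ≈ 8.3178.


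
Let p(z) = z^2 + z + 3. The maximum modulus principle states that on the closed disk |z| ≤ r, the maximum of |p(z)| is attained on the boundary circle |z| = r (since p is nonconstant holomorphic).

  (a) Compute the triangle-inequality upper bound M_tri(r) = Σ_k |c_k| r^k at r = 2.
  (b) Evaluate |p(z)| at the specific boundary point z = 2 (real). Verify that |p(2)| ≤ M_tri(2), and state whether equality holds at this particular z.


Coefficients: c_0 = 3, c_1 = 1, c_2 = 1. Radius r = 2.
Part (a). Triangle bound: M_tri(r) = Σ_k |c_k| r^k
  = |3|·2^0 + |1|·2^1 + |1|·2^2
  = 3 + 2 + 4 = 9.
This bounds M(r) := max_{|z|=r} |p(z)| from above; equality holds iff all terms c_k z^k can be made to align in phase at a single z on |z|=r.
Part (b). At z = 2 (real, on the circle |z| = r):
  p(2) = (3)·2^0 + (1)·2^1 + (1)·2^2 = 9.
  |p(2)| = 9.
Since all nonzero coefficients share the same sign, |p(2)| = 9 = M_tri(2); the triangle bound is attained at z = 2, so in fact M(r) = 9.

M_tri(2) = 9; |p(2)| = 9; equality at z=2: yes.


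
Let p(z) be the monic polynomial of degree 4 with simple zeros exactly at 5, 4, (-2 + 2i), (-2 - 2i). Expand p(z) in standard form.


The polynomial is p(z) = ∏_{α ∈ S} (z − α), where S = {5, 4, (-2 + 2i), (-2 - 2i)}.
Expanding the product yields: p(z) = z^4 -5·z^3 -8·z^2 + 8·z + 160.
Note conjugate pairs combine to real quadratics: (z − (-2+2i))(z − (-2−2i)) = z² + 4z + 8.
The resulting polynomial has degree 4 and real coefficients as required.

p(z) = z^4 -5·z^3 -8·z^2 + 8·z + 160.


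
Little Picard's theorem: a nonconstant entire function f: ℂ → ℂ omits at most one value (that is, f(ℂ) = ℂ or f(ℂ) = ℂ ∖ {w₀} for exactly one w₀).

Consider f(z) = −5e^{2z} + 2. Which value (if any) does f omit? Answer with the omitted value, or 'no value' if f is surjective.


Little Picard bounds the complement of f(ℂ) to at most one point.
e^{2z} is never zero on ℂ, so -5·e^{2z} takes every value in ℂ ∖ {0}. Adding 2 shifts the range to ℂ ∖ {2}. Thus f omits exactly the value 2.

Omitted value: 2.


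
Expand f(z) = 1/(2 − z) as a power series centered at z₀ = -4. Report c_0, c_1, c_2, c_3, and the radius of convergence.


Let w = z − z₀, so z = z₀ + w.
Then 2 − z = 2 − (z₀ + w) = (2 − z₀) − w = 6 − w.
f(z) = 1/(6 − w) = (1/(6)) · 1/(1 − w/(6)) = Σ_{n≥0} w^n / (6)^(n+1).
So c_n = 1/(6)^(n+1):
  c_0 = 1/(6)^1 = 1/6.
  c_1 = 1/(6)^2 = 1/36.
  c_2 = 1/(6)^3 = 1/216.
  c_3 = 1/(6)^4 = 1/1296.
The series is valid for |w/d| < 1, i.e. |z − z₀| < |d|.
Radius of convergence: R = |2 − z₀| = |6| = 6 (distance from z₀ to the singularity z = 2).

c_0 = 1/6, c_1 = 1/36, c_2 = 1/216, c_3 = 1/1296; R = 6.


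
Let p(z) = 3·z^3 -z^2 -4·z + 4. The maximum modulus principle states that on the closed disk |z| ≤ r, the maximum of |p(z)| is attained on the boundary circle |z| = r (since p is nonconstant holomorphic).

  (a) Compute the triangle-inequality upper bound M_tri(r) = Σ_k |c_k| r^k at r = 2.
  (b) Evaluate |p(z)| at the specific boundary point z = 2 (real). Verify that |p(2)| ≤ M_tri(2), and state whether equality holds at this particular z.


Coefficients: c_0 = 4, c_1 = -4, c_2 = -1, c_3 = 3. Radius r = 2.
Part (a). Triangle bound: M_tri(r) = Σ_k |c_k| r^k
  = |4|·2^0 + |-4|·2^1 + |-1|·2^2 + |3|·2^3
  = 4 + 8 + 4 + 24 = 40.
This bounds M(r) := max_{|z|=r} |p(z)| from above; equality holds iff all terms c_k z^k can be made to align in phase at a single z on |z|=r.
Part (b). At z = 2 (real, on the circle |z| = r):
  p(2) = (4)·2^0 + (-4)·2^1 + (-1)·2^2 + (3)·2^3 = 16.
  |p(2)| = 16.
Check: |p(2)| = 16 ≤ 40 = M_tri(2). ✓ Equality does not hold at z = 2 (the coefficients have mixed signs, so the terms do not all align in phase there).

M_tri(2) = 40; |p(2)| = 16; equality at z=2: no.


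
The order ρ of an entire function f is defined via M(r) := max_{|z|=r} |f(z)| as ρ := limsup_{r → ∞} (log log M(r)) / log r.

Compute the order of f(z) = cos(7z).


cos(w) is a linear combination of e^{iw} and e^{−iw} (or e^w, e^{−w} in the hyperbolic case), so |cos(w)| ≤ e^{|w|}. With w = 7z, |w| ≤ 7|z| + 0 = 7r + 0 on |z| = r, giving M(r) ≤ e^{7r + 0}, so ρ ≤ 1. On a suitable ray (z = it for sin/cos; z = t for sinh/cosh, t real → ∞), |cos(7z)| grows like e^{7|t|}/2, so ρ ≥ 1. Hence ρ = 1.
Therefore ρ = 1.

Order ρ = 1.


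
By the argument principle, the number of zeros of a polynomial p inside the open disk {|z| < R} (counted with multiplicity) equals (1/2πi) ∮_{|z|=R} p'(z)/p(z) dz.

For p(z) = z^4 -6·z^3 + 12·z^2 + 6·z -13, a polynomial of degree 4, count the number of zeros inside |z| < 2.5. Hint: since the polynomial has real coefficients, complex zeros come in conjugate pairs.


The zeros of p are: -1, 1, (3 + 2i), (3 - 2i).
Their magnitudes are: 1, 1, 3.606, 3.606.
Zeros with |z| < R = 2.5: -1, 1.
Count = 2.
By the argument principle, (1/2πi) ∮_{|z|=R} p'(z)/p(z) dz equals exactly this count.

Number of zeros inside |z| < 2.5: 2.


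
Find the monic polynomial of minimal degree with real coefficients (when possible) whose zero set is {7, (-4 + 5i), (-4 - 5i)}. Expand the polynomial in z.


The polynomial is p(z) = ∏_{α ∈ S} (z − α), where S = {7, (-4 + 5i), (-4 - 5i)}.
Expanding the product yields: p(z) = z^3 + z^2 -15·z -287.
Note conjugate pairs combine to real quadratics: (z − (-4+5i))(z − (-4−5i)) = z² + 8z + 41.
The resulting polynomial has degree 3 and real coefficients as required.

p(z) = z^3 + z^2 -15·z -287.


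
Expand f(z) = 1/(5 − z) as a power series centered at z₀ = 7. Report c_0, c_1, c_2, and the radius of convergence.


Let w = z − z₀, so z = z₀ + w.
Then 5 − z = 5 − (z₀ + w) = (5 − z₀) − w = -2 − w.
f(z) = 1/(-2 − w) = (1/(-2)) · 1/(1 − w/(-2)) = Σ_{n≥0} w^n / (-2)^(n+1).
So c_n = 1/(-2)^(n+1):
  c_0 = 1/(-2)^1 = -1/2.
  c_1 = 1/(-2)^2 = 1/4.
  c_2 = 1/(-2)^3 = -1/8.
The series is valid for |w/d| < 1, i.e. |z − z₀| < |d|.
Radius of convergence: R = |5 − z₀| = |-2| = 2 (distance from z₀ to the singularity z = 5).

c_0 = -1/2, c_1 = 1/4, c_2 = -1/8; R = 2.


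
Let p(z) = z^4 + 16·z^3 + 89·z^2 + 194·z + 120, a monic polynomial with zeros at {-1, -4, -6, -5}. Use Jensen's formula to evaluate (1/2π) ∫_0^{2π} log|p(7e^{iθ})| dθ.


Zeros: -6, -5, -4, -1; r = 7.
Inside |z| < r: -6, -5, -4, -1. Outside (|z| ≥ r): ∅.
p(0) = 120, so log|p(0)| = log(120) = 4.7875.
Apply Jensen: I(r) = log|p(0)| + Σ_k log(r/|z_k|), summed over zeros inside |z| < r.
  log(r/|z_k|) for z_k = -1: log(7/1) = 1.9459
  log(r/|z_k|) for z_k = -4: log(7/4) = 0.5596
  log(r/|z_k|) for z_k = -6: log(7/6) = 0.1542
  log(r/|z_k|) for z_k = -5: log(7/5) = 0.3365
Sum over inside zeros: 2.9961.
I(r) = log|p(0)| + (inside sum) = 4.7875 + 2.9961 = 7.7836.
Closed form (all zeros inside, monic): I(r) = n·log(r) = 4·log(7) = 7.7836. ✓

I(r) ≈ 7.7836.


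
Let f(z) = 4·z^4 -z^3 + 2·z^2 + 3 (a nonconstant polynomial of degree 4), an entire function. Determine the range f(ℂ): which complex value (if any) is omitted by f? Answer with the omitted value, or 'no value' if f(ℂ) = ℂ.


Little Picard bounds the complement of f(ℂ) to at most one point.
For every w ∈ ℂ, the equation p(z) − w = 0 is a nonconstant polynomial in z and hence has at least one root by the fundamental theorem of algebra. So p is surjective onto ℂ, omitting no value.

Omitted value: no value.


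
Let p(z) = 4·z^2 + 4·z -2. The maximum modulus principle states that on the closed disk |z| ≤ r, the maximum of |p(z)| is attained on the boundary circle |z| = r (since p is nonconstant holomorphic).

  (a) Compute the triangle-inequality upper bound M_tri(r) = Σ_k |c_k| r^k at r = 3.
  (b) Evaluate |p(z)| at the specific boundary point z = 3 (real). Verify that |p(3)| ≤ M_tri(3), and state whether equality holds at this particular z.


Coefficients: c_0 = -2, c_1 = 4, c_2 = 4. Radius r = 3.
Part (a). Triangle bound: M_tri(r) = Σ_k |c_k| r^k
  = |-2|·3^0 + |4|·3^1 + |4|·3^2
  = 2 + 12 + 36 = 50.
This bounds M(r) := max_{|z|=r} |p(z)| from above; equality holds iff all terms c_k z^k can be made to align in phase at a single z on |z|=r.
Part (b). At z = 3 (real, on the circle |z| = r):
  p(3) = (-2)·3^0 + (4)·3^1 + (4)·3^2 = 46.
  |p(3)| = 46.
Check: |p(3)| = 46 ≤ 50 = M_tri(3). ✓ Equality does not hold at z = 3 (the coefficients have mixed signs, so the terms do not all align in phase there).

M_tri(3) = 50; |p(3)| = 46; equality at z=3: no.


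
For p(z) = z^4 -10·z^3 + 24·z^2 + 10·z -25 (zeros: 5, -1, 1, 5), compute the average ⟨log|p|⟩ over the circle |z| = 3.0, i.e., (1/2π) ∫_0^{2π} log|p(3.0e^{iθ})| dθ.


Zeros: -1, 1, 5, 5; r = 3.0.
Inside |z| < r: -1, 1. Outside (|z| ≥ r): 5, 5.
p(0) = -25, so log|p(0)| = log(25) = 3.2189.
Apply Jensen: I(r) = log|p(0)| + Σ_k log(r/|z_k|), summed over zeros inside |z| < r.
  log(r/|z_k|) for z_k = -1: log(3.0/1) = 1.0986
  log(r/|z_k|) for z_k = 1: log(3.0/1) = 1.0986
  Outside zeros (5, 5) contribute nothing to the Jensen sum.
Sum over inside zeros: 2.1972.
I(r) = log|p(0)| + (inside sum) = 3.2189 + 2.1972 = 5.4161.
Note: since some zeros are outside |z| ≤ r, the simplified n·log(r) form does NOT apply — only the inside zeros contribute.

I(r) ≈ 5.4161.


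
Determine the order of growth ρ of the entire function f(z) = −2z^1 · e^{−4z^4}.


M(r) = max_{|z|=r} |-2|·|z|^1·|e^{−4z^4}| = 2·r^1 · e^{4r^4} (the factors attain their maxima compatibly on |z|=r). Then log M(r) = log 2 + 1·log r + 4r^4, dominated by the last term, so log log M(r) ~ 4·log r. The polynomial factor -2z^1 contributes only a log r term and does not affect the order. ρ = 4.
Therefore ρ = 4.

Order ρ = 4.


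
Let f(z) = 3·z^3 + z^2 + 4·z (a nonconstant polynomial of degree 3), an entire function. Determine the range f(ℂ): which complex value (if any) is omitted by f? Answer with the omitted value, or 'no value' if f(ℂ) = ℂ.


Little Picard bounds the complement of f(ℂ) to at most one point.
For every w ∈ ℂ, the equation p(z) − w = 0 is a nonconstant polynomial in z and hence has at least one root by the fundamental theorem of algebra. So p is surjective onto ℂ, omitting no value.

Omitted value: no value.


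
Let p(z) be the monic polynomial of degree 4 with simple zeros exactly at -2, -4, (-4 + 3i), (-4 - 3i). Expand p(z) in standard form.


The polynomial is p(z) = ∏_{α ∈ S} (z − α), where S = {-2, -4, (-4 + 3i), (-4 - 3i)}.
Expanding the product yields: p(z) = z^4 + 14·z^3 + 81·z^2 + 214·z + 200.
Note conjugate pairs combine to real quadratics: (z − (-4+3i))(z − (-4−3i)) = z² + 8z + 25.
The resulting polynomial has degree 4 and real coefficients as required.

p(z) = z^4 + 14·z^3 + 81·z^2 + 214·z + 200.


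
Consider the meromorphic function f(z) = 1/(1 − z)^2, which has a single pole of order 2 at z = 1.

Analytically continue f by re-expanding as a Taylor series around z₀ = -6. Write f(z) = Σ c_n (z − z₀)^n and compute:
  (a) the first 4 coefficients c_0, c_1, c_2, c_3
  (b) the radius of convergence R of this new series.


Let w = z − z₀, so z = z₀ + w.
Then 1 − z = 1 − (z₀ + w) = (1 − z₀) − w = 7 − w.
f(z) = 1/(7 − w)^2 = (1/(7)^2) · (1 − w/(7))^{−2}.
By the binomial series (1−u)^{−2} = Σ_{n≥0} C(n+1, 1) u^n for |u|<1, with u = w/(7):
  c_n = C(n+1, 1) / (7)^(n+2).
  c_0 = 1/(7)^2 = 1/49.
  c_1 = 2/(7)^3 = 2/343.
  c_2 = 3/(7)^4 = 3/2401.
  c_3 = 4/(7)^5 = 4/16807.
The series is valid for |w/d| < 1, i.e. |z − z₀| < |d|.
Radius of convergence: R = |1 − z₀| = |7| = 7 (distance from z₀ to the singularity z = 1).

c_0 = 1/49, c_1 = 2/343, c_2 = 3/2401, c_3 = 4/16807; R = 7.


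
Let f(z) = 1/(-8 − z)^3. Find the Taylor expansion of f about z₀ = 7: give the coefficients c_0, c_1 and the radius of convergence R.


Let w = z − z₀, so z = z₀ + w.
Then -8 − z = -8 − (z₀ + w) = (-8 − z₀) − w = -15 − w.
f(z) = 1/(-15 − w)^3 = (1/(-15)^3) · (1 − w/(-15))^{−3}.
By the binomial series (1−u)^{−3} = Σ_{n≥0} C(n+2, 2) u^n for |u|<1, with u = w/(-15):
  c_n = C(n+2, 2) / (-15)^(n+3).
  c_0 = 1/(-15)^3 = -1/3375.
  c_1 = 3/(-15)^4 = 1/16875.
The series is valid for |w/d| < 1, i.e. |z − z₀| < |d|.
Radius of convergence: R = |-8 − z₀| = |-15| = 15 (distance from z₀ to the singularity z = -8).

c_0 = -1/3375, c_1 = 1/16875; R = 15.


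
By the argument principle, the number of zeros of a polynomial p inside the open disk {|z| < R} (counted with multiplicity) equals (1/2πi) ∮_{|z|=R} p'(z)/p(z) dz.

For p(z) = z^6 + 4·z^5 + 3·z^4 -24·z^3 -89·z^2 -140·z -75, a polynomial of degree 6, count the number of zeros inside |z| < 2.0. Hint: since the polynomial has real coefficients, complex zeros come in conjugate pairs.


The zeros of p are: -1, 3, (-1 + 2i), (-1 - 2i), (-2 + 1i), (-2 - 1i).
Their magnitudes are: 1, 3, 2.236, 2.236, 2.236, 2.236.
Zeros with |z| < R = 2.0: -1.
Count = 1.
By the argument principle, (1/2πi) ∮_{|z|=R} p'(z)/p(z) dz equals exactly this count.

Number of zeros inside |z| < 2.0: 1.


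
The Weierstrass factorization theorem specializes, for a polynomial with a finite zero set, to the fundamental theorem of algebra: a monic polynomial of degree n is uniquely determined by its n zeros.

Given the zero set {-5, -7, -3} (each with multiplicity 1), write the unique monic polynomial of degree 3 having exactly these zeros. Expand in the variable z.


The polynomial is p(z) = ∏_{α ∈ S} (z − α), where S = {-5, -7, -3}.
Expanding the product yields: p(z) = z^3 + 15·z^2 + 71·z + 105.
The resulting polynomial has degree 3 and real coefficients as required.

p(z) = z^3 + 15·z^2 + 71·z + 105.


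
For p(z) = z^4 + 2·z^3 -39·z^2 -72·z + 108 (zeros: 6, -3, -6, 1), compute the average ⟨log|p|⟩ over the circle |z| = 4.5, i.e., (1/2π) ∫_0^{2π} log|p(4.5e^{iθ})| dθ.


Zeros: -6, -3, 1, 6; r = 4.5.
Inside |z| < r: -3, 1. Outside (|z| ≥ r): -6, 6.
p(0) = 108, so log|p(0)| = log(108) = 4.6821.
Apply Jensen: I(r) = log|p(0)| + Σ_k log(r/|z_k|), summed over zeros inside |z| < r.
  log(r/|z_k|) for z_k = -3: log(4.5/3) = 0.4055
  log(r/|z_k|) for z_k = 1: log(4.5/1) = 1.5041
  Outside zeros (-6, 6) contribute nothing to the Jensen sum.
Sum over inside zeros: 1.9095.
I(r) = log|p(0)| + (inside sum) = 4.6821 + 1.9095 = 6.5917.
Note: since some zeros are outside |z| ≤ r, the simplified n·log(r) form does NOT apply — only the inside zeros contribute.

I(r) ≈ 6.5917.


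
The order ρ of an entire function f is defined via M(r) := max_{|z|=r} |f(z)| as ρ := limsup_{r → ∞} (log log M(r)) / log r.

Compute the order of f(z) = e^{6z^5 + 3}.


|e^{6z^5 + 3}| = e^{Re(6·z^5) + 3} ≤ e^{6|z|^5 + 3} = e^{6r^5 + 3} on |z| = r, so ρ ≤ 5. Choosing z on |z|=r so that 6·z^5 is real positive (always possible by picking arg z appropriately) gives |f(z)| = e^{6r^5 + 3}, matching the bound. The additive constant 3 does not affect log log M(r) ~ 5·log r. Hence ρ = 5.
Therefore ρ = 5.

Order ρ = 5.


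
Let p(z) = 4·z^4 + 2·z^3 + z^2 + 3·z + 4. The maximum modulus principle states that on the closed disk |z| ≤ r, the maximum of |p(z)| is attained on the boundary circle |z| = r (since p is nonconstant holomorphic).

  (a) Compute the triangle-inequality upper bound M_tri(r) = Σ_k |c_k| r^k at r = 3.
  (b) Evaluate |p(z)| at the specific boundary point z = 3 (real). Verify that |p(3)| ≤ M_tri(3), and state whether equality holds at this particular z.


Coefficients: c_0 = 4, c_1 = 3, c_2 = 1, c_3 = 2, c_4 = 4. Radius r = 3.
Part (a). Triangle bound: M_tri(r) = Σ_k |c_k| r^k
  = |4|·3^0 + |3|·3^1 + |1|·3^2 + |2|·3^3 + |4|·3^4
  = 4 + 9 + 9 + 54 + 324 = 400.
This bounds M(r) := max_{|z|=r} |p(z)| from above; equality holds iff all terms c_k z^k can be made to align in phase at a single z on |z|=r.
Part (b). At z = 3 (real, on the circle |z| = r):
  p(3) = (4)·3^0 + (3)·3^1 + (1)·3^2 + (2)·3^3 + (4)·3^4 = 400.
  |p(3)| = 400.
Since all nonzero coefficients share the same sign, |p(3)| = 400 = M_tri(3); the triangle bound is attained at z = 3, so in fact M(r) = 400.

M_tri(3) = 400; |p(3)| = 400; equality at z=3: yes.


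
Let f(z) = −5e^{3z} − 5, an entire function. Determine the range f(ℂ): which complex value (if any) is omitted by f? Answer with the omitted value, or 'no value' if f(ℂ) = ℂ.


Little Picard bounds the complement of f(ℂ) to at most one point.
e^{3z} is never zero on ℂ, so -5·e^{3z} takes every value in ℂ ∖ {0}. Adding -5 shifts the range to ℂ ∖ {-5}. Thus f omits exactly the value -5.

Omitted value: -5.


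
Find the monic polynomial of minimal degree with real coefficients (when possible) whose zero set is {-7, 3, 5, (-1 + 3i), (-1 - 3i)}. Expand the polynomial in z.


The polynomial is p(z) = ∏_{α ∈ S} (z − α), where S = {-7, 3, 5, (-1 + 3i), (-1 - 3i)}.
Expanding the product yields: p(z) = z^5 + z^4 -33·z^3 + 13·z^2 -200·z + 1050.
Note conjugate pairs combine to real quadratics: (z − (-1+3i))(z − (-1−3i)) = z² + 2z + 10.
The resulting polynomial has degree 5 and real coefficients as required.

p(z) = z^5 + z^4 -33·z^3 + 13·z^2 -200·z + 1050.
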